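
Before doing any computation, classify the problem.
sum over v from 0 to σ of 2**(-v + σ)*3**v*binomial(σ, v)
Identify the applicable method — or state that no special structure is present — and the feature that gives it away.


Best approach: the binomial theorem — binomial(σ, v) weighting matched powers of 3 and 2 is the expanded form of (3 + 2)^σ — fold it back up.


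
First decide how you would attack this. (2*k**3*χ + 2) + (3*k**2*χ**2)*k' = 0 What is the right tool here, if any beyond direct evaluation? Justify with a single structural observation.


Diagnosis: the exact-equation method — because the two cross partials coincide, the form is conservative as written — recover its potential in (χ, k).


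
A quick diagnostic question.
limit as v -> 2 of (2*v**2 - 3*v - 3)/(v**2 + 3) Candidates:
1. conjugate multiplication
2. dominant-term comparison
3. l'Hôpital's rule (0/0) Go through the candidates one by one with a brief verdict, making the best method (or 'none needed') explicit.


Diagnosis: no special technique — the expression is continuous at the evaluation point — substitute directly; no indeterminate form appears.
- conjugate multiplication — no difference of divergent radicals appears, so rationalizing has nothing to cancel.
- dominant-term comparison: no dominant power emerges to decide the limit by degree comparison.
- l'Hôpital's rule (0/0): evaluation at the point is determinate, so the rule has nothing to repair.


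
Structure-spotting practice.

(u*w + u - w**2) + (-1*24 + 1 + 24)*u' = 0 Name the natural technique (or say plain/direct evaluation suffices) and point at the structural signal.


Best approach: a linear integrating factor — linear in the unknown with genuine forcing: multiply through by the exponential of the integrated coefficient and the left side closes into one derivative.


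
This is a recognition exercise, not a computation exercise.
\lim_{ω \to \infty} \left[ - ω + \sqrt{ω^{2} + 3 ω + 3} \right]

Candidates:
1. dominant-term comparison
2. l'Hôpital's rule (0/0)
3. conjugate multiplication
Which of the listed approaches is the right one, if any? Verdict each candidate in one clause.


Technique: conjugate multiplication — turning the difference into a conjugate-rationalized ratio makes the limit readable.
- dominant-term comparison — no dominant-degree comparison decides it.
- l'Hôpital's rule (0/0): the expression is a difference driving to ∞ − ∞, not a 0/0 quotient — there is no ratio for the rule to differentiate.
- conjugate multiplication — yes, a natural case for it.


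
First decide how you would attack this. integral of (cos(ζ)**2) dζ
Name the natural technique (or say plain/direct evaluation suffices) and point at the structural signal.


Method: a trigonometric identity — cos(ζ)**2 is the textbook power-reduction case — identities first, antiderivatives second.


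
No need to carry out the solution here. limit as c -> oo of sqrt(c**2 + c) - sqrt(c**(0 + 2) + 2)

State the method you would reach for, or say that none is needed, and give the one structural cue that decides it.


Diagnosis: conjugate multiplication — the ∞ − ∞ radical form is the exact trigger for the conjugate maneuver.


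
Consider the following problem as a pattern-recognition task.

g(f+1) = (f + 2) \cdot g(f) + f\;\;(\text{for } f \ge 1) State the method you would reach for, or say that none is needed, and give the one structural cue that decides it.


Diagnosis: a summation factor — an index-dependent multiplier f + 2 rules out characteristic roots; a summation factor converts it to a pure difference.


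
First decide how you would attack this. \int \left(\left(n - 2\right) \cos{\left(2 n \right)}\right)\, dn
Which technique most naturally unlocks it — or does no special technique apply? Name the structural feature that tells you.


Diagnosis: integration by parts — differentiate n - 2, integrate \cos{\left(2 n \right)}: each pass lowers the polynomial degree, so parts terminates.


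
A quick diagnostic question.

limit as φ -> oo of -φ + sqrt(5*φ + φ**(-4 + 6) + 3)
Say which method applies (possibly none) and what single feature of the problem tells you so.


Verdict: conjugate multiplication — the difference sqrt(5*φ + φ**(-4 + 6) + 3) - φ is an ∞ − ∞ stalemate; its conjugate partner breaks the tie.


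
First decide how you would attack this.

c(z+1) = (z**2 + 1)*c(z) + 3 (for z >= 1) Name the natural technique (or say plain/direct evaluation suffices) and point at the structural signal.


Method: a summation factor — rescale the sequence by the product of the weights z**2 + 1 so far — the recurrence collapses to a plain running sum.


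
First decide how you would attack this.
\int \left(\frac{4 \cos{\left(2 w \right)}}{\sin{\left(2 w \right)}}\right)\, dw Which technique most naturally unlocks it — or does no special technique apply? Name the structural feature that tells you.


Verdict: u-substitution — viewed as a product, the integrand is a composition evaluated at \sin{\left(2 w \right)} times (a constant multiple of) that inner expression's derivative, so u = \sin{\left(2 w \right)} makes it elementary.


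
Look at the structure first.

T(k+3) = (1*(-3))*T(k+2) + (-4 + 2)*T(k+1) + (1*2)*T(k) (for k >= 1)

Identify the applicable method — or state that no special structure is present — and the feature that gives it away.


Best approach: the characteristic-root method — the recurrence is linear and homogeneous with constant coefficients, so the ansatz r^k turns it into a polynomial equation for r.


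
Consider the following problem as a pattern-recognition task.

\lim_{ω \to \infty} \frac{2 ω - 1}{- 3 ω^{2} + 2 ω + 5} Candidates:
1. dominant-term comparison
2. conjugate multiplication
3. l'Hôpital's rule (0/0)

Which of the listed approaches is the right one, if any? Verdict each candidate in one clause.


Verdict: dominant-term comparison — growth-rate triage: the leading powers of ω decide the limit, everything else is noise.
- dominant-term comparison: yes — fits the structure here.
- conjugate multiplication: there are no radicals in tension whose conjugate would simplify matters.
- l'Hôpital's rule (0/0) — no 0/0 form appears: written as one quotient, top and bottom both grow without bound, and the ratio is decided by their leading terms.


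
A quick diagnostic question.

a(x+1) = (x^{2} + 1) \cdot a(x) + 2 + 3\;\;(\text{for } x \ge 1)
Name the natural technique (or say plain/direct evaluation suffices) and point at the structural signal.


Diagnosis: a summation factor — rescale the sequence by the product of the weights x^{2} + 1 so far — the recurrence collapses to a plain running sum.


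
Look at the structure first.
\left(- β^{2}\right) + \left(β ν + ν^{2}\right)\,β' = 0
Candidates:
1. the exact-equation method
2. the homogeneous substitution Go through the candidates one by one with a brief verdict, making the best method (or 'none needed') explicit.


Best approach: the homogeneous substitution — the slope's numerator and denominator have matching total degree, so it depends only on β/ν and the ratio substitution collapses it. A Bernoulli substitution after rearrangement (possibly exchanging dependent and independent variable) is a fair alternative; the homogeneous route works on the equation as it stands.
- the exact-equation method — the mixed partial derivatives differ, so the left side is not a total differential.
- the homogeneous substitution — applies; the problem has the shape this method handles.


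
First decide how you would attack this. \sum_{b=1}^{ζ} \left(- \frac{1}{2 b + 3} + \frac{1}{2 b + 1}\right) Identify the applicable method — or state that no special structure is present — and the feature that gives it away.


Verdict: telescoping — a difference of consecutive values of one function (\frac{1}{2 b + 1} at one index and the next) — telescoping by construction.


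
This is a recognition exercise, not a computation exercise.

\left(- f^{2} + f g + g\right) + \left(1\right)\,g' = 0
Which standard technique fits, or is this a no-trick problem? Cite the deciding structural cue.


Verdict: a linear integrating factor — linear in the unknown with genuine forcing: multiply through by the exponential of the integrated coefficient and the left side closes into one derivative.


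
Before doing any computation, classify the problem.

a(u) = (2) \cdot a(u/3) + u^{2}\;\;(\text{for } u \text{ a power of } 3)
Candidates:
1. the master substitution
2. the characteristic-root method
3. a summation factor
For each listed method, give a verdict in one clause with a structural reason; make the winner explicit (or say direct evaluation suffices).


Best approach: the master substitution — the argument contracts 3-fold per step: reindex u exponentially and solve the linear recurrence in the new index.
- the master substitution: applicable, and directly so.
- the characteristic-root method — the recursion divides its index rather than shifting it — outside the constant-shift family the root method covers.
- a summation factor: the recursion divides its index rather than shifting it — there is no previous-term chain for a summation factor to telescope.


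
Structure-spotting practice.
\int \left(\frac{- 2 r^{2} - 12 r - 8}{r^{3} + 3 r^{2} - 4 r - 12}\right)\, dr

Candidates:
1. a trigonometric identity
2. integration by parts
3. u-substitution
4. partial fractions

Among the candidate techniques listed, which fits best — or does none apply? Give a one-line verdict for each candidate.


Best approach: partial fractions — break r^{3} + 3 r^{2} - 4 r - 12 into its roots and the integral splits into logarithm-sized bites.
- a trigonometric identity — there is no trigonometric structure at all — the integrand carries no sine or cosine to rewrite.
- integration by parts — no split into a nonconstant polynomial times one of the standard kernels — exp, sine, or cosine of a linear argument, or a logarithm — applies here.
- u-substitution: no subexpression of the integrand serves as a whole-integral substitution inner — individual terms may offer their own, but none carries its derivative as a factor of the full integrand; a working change of variable would have to be constructed from outside the expression.
- partial fractions: a fit — the right tool for this form.


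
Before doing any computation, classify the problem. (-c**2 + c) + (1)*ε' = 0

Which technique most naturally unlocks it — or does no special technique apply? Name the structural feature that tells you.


Method: no special technique — solved for the derivative, no ε appears — this is antidifferentiation in c wearing ODE clothing.


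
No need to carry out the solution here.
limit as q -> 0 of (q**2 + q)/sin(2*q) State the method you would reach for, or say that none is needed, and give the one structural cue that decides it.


Verdict: l'Hôpital's rule (0/0) — plug in 0: top and bottom both hit zero, so differentiate each and retry. Known elementary limits would finish this too — the rule just bypasses the case analysis.


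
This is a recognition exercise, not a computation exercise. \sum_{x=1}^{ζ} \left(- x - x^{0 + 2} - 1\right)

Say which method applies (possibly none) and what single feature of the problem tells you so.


Verdict: no special technique — no ratio, no shift structure, no binomial pattern: sum the constant-multiple powers of x with known formulas.


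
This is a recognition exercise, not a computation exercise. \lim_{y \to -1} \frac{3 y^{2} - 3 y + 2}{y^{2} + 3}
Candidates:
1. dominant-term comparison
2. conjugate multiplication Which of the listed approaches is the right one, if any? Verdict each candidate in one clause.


Best approach: no special technique — no vanishing denominator and no indeterminate clash at the point — evaluation is immediate.
- dominant-term comparison — no dominant power emerges to decide the limit by degree comparison.
- conjugate multiplication — no difference of divergent radicals appears, so rationalizing has nothing to cancel.


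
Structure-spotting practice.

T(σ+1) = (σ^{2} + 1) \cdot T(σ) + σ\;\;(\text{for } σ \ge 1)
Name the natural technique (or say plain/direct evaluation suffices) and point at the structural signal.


Technique: a summation factor — first-order linear but the coefficient σ^{2} + 1 moves with the index — divide by the cumulative product and telescope.


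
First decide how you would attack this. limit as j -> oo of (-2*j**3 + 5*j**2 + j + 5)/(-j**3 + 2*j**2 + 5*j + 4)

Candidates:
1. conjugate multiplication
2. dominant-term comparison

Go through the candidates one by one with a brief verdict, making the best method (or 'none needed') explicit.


Technique: dominant-term comparison — growth-rate triage: the leading powers of j decide the limit, everything else is noise.
- conjugate multiplication — multiplying by a conjugate would not remove any indeterminacy here.
- dominant-term comparison — applicable, and directly so.


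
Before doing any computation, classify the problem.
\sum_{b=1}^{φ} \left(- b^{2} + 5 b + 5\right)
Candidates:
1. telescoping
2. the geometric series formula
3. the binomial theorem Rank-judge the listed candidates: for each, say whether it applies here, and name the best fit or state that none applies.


Verdict: no special technique — recognize the absence of structure: constant-multiple powers of b summed plainly, no special method required.
- telescoping — as presented, consecutive terms share no shifted copy to cancel against — no rewrite is on display to change that.
- the geometric series formula — there is no constant term-to-term ratio.
- the binomial theorem: there is no pair of bases whose matched powers would reassemble into a single binomial power.


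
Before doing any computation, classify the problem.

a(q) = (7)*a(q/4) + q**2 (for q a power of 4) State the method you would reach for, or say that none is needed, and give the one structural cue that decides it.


Technique: the master substitution — the call at q/4 makes this multiplicative recursion; the master-style substitution converts it to additive.


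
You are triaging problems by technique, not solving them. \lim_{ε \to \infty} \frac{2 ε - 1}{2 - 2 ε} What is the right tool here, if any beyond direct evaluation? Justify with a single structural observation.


Technique: dominant-term comparison — growth-rate triage: the leading powers of ε decide the limit, everything else is noise. l'Hôpital's at-infinity variant applies to the expression viewed as a single quotient; the leading-term comparison is the direct route.


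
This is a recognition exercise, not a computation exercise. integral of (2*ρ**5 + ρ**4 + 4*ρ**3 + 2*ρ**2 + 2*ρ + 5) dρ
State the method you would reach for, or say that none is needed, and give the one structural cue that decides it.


Diagnosis: no special technique — the integrand is a sum of constant multiples of powers of ρ — integrate term by term.


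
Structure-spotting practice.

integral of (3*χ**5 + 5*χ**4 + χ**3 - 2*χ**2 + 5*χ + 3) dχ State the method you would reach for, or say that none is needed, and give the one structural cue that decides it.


Technique: no special technique — scan for structure and find none: constant multiples of powers of χ, integrate directly.


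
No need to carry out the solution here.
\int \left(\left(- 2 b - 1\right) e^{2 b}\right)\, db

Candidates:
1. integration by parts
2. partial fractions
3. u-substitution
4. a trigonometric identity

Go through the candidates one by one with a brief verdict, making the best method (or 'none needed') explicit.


Method: integration by parts — differentiate - 2 b - 1, integrate e^{2 b}: each pass lowers the polynomial degree, so parts terminates.
- integration by parts — yes — fits the structure here.
- partial fractions: there is no rational-function structure to decompose.
- u-substitution: no subexpression of the integrand serves as a whole-integral substitution inner — individual terms may offer their own, but none carries its derivative as a factor of the full integrand; a working change of variable would have to be constructed from outside the expression.
- a trigonometric identity: no sine or cosine appears, so there is nothing for a trigonometric identity to act on.


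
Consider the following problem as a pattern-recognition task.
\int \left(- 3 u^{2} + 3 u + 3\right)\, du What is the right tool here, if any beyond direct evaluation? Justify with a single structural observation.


Method: no special technique — the integrand is a sum of constant multiples of powers of u — integrate term by term.


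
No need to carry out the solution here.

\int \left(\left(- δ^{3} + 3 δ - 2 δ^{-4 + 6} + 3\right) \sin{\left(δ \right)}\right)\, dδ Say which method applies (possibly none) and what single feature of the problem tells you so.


Method: integration by parts — (- δ^{3} + 3 δ - 2 δ^{-4 + 6} + 3) dies after finitely many derivatives while \sin{\left(δ \right)} cycles under integration — the tabular/parts setup.


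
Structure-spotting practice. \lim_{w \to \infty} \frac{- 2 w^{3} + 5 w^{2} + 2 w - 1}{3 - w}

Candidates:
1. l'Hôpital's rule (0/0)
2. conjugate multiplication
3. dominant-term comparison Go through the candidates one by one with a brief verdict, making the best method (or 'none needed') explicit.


Best approach: dominant-term comparison — divide through by the highest power of w; every lower-order term dies and the dominant terms decide the limit.
- l'Hôpital's rule (0/0) — as a single quotient the expression runs to ∞/∞ at the limit point — an at-infinity form of the rule would apply, though the leading-growth comparison is the direct reading.
- conjugate multiplication: there is no infinity-minus-infinity radical difference to rationalize.
- dominant-term comparison — yes — fits the structure here.


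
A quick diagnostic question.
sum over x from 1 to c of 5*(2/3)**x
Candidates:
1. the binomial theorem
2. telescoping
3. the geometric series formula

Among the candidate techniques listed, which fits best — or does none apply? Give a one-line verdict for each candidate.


Method: the geometric series formula — each term is 2/3 times the previous one, so the geometric-series formula applies directly.
- the binomial theorem — the summand does not match any term pattern of an expanded binomial power.
- telescoping: the summand is not presented as a shifted difference — a telescoping rewrite may exist, but the displayed structure does not offer one.
- the geometric series formula: applicable, and directly so.


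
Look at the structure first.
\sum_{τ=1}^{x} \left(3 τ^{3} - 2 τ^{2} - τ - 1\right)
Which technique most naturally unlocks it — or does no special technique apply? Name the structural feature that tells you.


Diagnosis: no special technique — nothing telescopes and nothing is geometric; polynomial terms in τ sum term by term.


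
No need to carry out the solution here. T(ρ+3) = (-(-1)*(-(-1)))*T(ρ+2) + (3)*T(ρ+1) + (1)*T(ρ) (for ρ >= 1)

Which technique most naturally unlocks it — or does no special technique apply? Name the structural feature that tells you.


Method: the characteristic-root method — fixed numeric weights on consecutive terms and no forcing term added: the root method in its home territory.


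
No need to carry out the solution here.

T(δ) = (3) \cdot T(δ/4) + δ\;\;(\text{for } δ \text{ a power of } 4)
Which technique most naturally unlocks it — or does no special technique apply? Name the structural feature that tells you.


Best approach: the master substitution — the argument contracts 4-fold per step: reindex δ exponentially and solve the linear recurrence in the new index.


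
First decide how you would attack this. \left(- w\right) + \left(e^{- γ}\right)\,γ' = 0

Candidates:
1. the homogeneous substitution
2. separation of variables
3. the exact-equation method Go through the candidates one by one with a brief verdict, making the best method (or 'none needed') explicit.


Verdict: separation of variables — solved for the derivative, the right side splits multiplicatively into a function of each variable alone — divide and integrate each side.
- the homogeneous substitution: solved for the derivative, the right side changes under joint scaling of the two variables.
- separation of variables: applies; the problem has the shape this method handles.
- the exact-equation method: any potential here is of the trivial single-variable kind; the exact method earns its name only with genuine cross terms.


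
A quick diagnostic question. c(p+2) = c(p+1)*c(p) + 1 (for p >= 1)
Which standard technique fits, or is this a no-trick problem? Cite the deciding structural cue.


Diagnosis: no special technique — no ansatz, no master substitution, no summation factor survives the nonlinearity here.


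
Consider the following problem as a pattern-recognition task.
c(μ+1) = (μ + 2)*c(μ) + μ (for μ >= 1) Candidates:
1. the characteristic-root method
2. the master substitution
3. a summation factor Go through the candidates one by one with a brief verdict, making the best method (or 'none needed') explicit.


Technique: a summation factor — rescale the sequence by the product of the weights μ + 2 so far — the recurrence collapses to a plain running sum.
- the characteristic-root method: the coefficients vary with the index, breaking the constant-coefficient structure the method needs.
- the master substitution — the recursion shifts the index rather than dividing it.
- a summation factor: applies; the problem has the shape this method handles.


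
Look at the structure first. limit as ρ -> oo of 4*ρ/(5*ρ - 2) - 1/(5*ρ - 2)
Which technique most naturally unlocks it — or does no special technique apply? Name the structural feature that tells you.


Method: dominant-term comparison — divide by the highest power of ρ present: lower-order terms vanish and the dominant ratio remains. As a single quotient, the ∞/∞ shape would yield to repeated differentiation as well — the growth comparison gets there in one look.


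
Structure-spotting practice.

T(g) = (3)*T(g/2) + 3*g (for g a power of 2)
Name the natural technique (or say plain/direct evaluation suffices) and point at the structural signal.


Technique: the master substitution — index division is the fingerprint: g/2 in the recursive call means substitute g = 2^m.


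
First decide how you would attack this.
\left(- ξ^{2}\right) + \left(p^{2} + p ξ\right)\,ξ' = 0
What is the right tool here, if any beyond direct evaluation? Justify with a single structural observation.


Verdict: the homogeneous substitution — scaling p and ξ together leaves the slope fixed — it depends only on ξ/p, so substitute the ratio. Suitably rearranged — at times with the variables' roles exchanged — this doubles as a Bernoulli equation; the homogeneous reading needs no such setup.


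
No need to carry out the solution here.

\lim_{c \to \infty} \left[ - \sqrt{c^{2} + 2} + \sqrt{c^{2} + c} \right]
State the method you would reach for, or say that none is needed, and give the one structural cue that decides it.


Best approach: conjugate multiplication — divergence minus divergence hides a finite answer — expose it by pairing \sqrt{c^{2} + c} - \sqrt{c^{2} + 2} with its conjugate.


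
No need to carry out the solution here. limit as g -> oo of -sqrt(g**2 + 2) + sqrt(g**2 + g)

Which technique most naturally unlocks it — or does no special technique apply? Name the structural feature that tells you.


Verdict: conjugate multiplication — neither sqrt(g**2 + g) nor sqrt(g**2 + 2) converges alone, so rewrite their difference as a conjugate-rationalized quotient first.


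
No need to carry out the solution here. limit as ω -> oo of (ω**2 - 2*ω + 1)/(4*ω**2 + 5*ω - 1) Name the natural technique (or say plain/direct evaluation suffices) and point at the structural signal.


Diagnosis: dominant-term comparison — growth-rate triage: the leading powers of ω decide the limit, everything else is noise. Viewed as a single quotient this is an ∞/∞ form — an at-infinity application of l'Hôpital's rule would also resolve it; comparing leading growth reads the answer without differentiating.


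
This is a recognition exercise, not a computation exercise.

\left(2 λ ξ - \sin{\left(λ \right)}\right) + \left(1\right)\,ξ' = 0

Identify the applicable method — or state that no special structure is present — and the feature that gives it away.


Verdict: a linear integrating factor — the unknown enters only to the first power against a nonzero forcing term — the integrating-factor template applies directly.


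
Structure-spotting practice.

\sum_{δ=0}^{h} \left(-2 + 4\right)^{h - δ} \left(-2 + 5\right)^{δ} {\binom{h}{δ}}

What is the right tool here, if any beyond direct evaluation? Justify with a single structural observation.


Best approach: the binomial theorem — the summand is term δ of a binomial expansion in (-2 + 5) and (-2 + 4); the whole sum is a single power.


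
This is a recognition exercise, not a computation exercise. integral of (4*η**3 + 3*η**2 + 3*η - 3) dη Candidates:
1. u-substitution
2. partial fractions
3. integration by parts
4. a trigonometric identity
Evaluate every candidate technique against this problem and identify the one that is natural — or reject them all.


Technique: no special technique — scan for structure and find none: constant multiples of powers of η, integrate directly.
- u-substitution — no substitution does more than relabel what direct integration already handles.
- partial fractions: there is no rational-function structure to decompose.
- integration by parts: parts would only shuffle a directly integrable integrand.
- a trigonometric identity: there is no trigonometric structure at all — the integrand carries no sine or cosine to rewrite.


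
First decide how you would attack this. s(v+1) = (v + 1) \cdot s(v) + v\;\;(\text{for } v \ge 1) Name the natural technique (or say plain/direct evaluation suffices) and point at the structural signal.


Diagnosis: a summation factor — the coefficient v + 1 drifts with the index, so no fixed root exists; normalizing by the cumulative product telescopes it.


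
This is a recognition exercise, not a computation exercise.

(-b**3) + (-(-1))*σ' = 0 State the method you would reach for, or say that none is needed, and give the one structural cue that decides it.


Best approach: no special technique — the slope is a pure function of b; integrate both sides and be done.


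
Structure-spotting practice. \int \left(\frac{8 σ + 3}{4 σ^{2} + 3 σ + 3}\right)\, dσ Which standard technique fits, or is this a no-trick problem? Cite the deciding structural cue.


Diagnosis: u-substitution — read it as f(4 σ^{2} + 3 σ + 3) times a constant multiple of d(4 σ^{2} + 3 σ + 3): one substitution, u = 4 σ^{2} + 3 σ + 3, finishes it.


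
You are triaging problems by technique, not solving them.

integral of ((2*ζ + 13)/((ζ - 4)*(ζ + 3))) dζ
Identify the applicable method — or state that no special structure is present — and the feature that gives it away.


Diagnosis: partial fractions — a proper rational integrand whose denominator splits into simpler factors — decompose into partial fractions first.


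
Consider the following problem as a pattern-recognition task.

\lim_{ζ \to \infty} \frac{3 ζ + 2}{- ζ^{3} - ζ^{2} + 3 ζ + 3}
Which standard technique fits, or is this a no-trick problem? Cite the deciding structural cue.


Method: dominant-term comparison — divide through by the highest power of ζ; every lower-order term dies and the dominant terms decide the limit. Differentiating the expression as a single quotient would eventually settle it as well; matching dominant growth settles it immediately.


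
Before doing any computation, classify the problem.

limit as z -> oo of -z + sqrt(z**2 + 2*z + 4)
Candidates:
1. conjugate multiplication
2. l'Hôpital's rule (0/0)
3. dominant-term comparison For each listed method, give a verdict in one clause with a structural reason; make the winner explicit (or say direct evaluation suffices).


Best approach: conjugate multiplication — two divergent pieces with a minus sign between them and a radical in the mix: rationalize sqrt(z**2 + 2*z + 4) - z before any limit law applies.
- conjugate multiplication — applicable, and directly so.
- l'Hôpital's rule (0/0): no quotient structure at all: the clash is ∞ minus ∞, which rationalizing converts into a tractable ratio.
- dominant-term comparison — leading-power comparison does not apply to this form.


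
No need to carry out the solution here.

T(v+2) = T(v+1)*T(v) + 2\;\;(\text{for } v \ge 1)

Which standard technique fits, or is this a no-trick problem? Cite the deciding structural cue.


Method: no special technique — once the recursion is nonlinear, characteristic roots, master substitutions, and summation factors are all off the table.


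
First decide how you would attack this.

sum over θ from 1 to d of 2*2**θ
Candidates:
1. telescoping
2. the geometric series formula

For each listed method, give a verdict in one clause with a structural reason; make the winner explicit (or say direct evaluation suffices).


Verdict: the geometric series formula — each summand is the previous one scaled by 2; that constant multiplier is itself the geometric structure.
- telescoping: neither a shifted-difference shape nor integer-spaced poles are present.
- the geometric series formula: yes, a natural case for it.


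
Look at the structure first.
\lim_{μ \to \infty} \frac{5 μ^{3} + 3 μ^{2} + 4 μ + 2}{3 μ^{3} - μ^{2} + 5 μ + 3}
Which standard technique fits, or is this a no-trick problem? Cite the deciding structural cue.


Method: dominant-term comparison — divide through by the highest power of μ; every lower-order term dies and the dominant terms decide the limit. l'Hôpital's at-infinity variant applies to the expression viewed as a single quotient; the leading-term comparison is the direct route.


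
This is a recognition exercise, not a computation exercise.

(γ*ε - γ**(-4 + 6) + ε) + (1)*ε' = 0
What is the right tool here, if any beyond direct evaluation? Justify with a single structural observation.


Method: a linear integrating factor — the unknown enters only to the first power against a nonzero forcing term — the integrating-factor template applies directly.


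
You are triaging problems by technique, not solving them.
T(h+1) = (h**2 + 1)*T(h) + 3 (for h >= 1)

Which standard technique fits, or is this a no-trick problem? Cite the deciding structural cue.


Diagnosis: a summation factor — an index-dependent multiplier h**2 + 1 rules out characteristic roots; a summation factor converts it to a pure difference.


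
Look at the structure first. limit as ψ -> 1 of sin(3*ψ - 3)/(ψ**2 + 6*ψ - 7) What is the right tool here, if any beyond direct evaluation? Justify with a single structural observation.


Verdict: l'Hôpital's rule (0/0) — numerator and denominator both vanish at 1 — a genuine 0/0 form, which is exactly when l'Hôpital applies. Expanding numerator and denominator to first order gives the same value — the rule automates exactly that.


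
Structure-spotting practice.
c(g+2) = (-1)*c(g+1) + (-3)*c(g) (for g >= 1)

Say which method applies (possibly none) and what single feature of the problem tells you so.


Technique: the characteristic-root method — because shifting g leaves the equation's coefficients unchanged, exponential trials reduce it to algebra.


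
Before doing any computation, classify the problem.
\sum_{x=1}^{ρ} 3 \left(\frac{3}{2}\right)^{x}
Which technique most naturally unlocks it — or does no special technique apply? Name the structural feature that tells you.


Verdict: the geometric series formula — each summand is the previous one scaled by \frac{3}{2}; that constant multiplier is itself the geometric structure.


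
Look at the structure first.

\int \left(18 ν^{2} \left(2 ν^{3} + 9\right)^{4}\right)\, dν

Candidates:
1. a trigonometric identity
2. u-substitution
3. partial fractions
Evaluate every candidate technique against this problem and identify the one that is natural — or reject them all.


Method: u-substitution — 18 ν^{2} matches the derivative of 2 ν^{3} + 9 up to a constant; with u = 2 ν^{3} + 9 the whole integrand folds into a function of u alone. One could also expand and integrate term by term; the substitution is strictly more direct.
- a trigonometric identity: there is no trigonometric structure at all — the integrand carries no sine or cosine to rewrite.
- u-substitution — yes — fits the structure here.
- partial fractions: the expression is not a ratio of polynomials that decomposes further.


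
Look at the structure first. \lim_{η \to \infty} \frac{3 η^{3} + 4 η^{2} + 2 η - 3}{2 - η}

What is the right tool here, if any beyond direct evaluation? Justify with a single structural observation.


Technique: dominant-term comparison — growth-rate triage: the leading powers of η decide the limit, everything else is noise. l'Hôpital's at-infinity variant applies to the expression viewed as a single quotient; the leading-term comparison is the direct route.


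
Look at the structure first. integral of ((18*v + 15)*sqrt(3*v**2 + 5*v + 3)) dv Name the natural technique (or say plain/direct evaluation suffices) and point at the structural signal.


Verdict: u-substitution — differentiating the inner expression 3*v**2 + 5*v + 3 produces the factor 18*v + 15 up to a constant multiple, so substituting u = 3*v**2 + 5*v + 3 reduces everything to a one-variable integral in u.


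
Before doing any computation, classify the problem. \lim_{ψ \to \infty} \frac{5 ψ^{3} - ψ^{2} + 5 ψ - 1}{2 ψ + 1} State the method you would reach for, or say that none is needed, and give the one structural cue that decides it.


Method: dominant-term comparison — at large ψ only the top-degree terms survive; compare the leading terms and the limit falls out. l'Hôpital's at-infinity variant applies to the expression viewed as a single quotient; the leading-term comparison is the direct route.


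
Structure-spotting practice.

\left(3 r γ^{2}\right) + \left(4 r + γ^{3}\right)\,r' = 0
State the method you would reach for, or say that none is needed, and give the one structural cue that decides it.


Verdict: the exact-equation method — because the two cross partials coincide, the form is conservative as written — recover its potential in (γ, r).


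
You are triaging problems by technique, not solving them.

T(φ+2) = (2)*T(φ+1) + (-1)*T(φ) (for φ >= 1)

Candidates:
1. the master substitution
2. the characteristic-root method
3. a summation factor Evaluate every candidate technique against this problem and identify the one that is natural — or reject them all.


Verdict: the characteristic-root method — the recurrence is linear and homogeneous with constant coefficients, so the ansatz r^φ turns it into a polynomial equation for r.
- the master substitution: the recursive argument is a shift of the index, not a fixed fraction of it.
- the characteristic-root method: yes, a natural case for it.
- a summation factor — the recurrence reaches back more than one step, outside the first-order family a summation factor normalizes.


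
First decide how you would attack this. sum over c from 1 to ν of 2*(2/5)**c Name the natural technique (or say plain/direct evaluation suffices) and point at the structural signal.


Diagnosis: the geometric series formula — each term is 2/5 times the previous one, so the geometric-series formula applies directly.


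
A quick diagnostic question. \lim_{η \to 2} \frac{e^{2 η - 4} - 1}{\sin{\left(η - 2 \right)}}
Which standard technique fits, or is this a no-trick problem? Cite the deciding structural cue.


Best approach: l'Hôpital's rule (0/0) — plug in 2: top and bottom both hit zero, so differentiate each and retry. The standard small-argument limits would also carry it; the rule is the systematic route.


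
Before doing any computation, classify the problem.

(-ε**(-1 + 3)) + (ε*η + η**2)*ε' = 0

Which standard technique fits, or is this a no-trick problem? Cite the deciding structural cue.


Verdict: the homogeneous substitution — the slope's numerator and denominator have matching total degree, so it depends only on ε/η and the ratio substitution collapses it. A Bernoulli substitution after rearrangement (possibly exchanging dependent and independent variable) is a fair alternative; the homogeneous route works on the equation as it stands.


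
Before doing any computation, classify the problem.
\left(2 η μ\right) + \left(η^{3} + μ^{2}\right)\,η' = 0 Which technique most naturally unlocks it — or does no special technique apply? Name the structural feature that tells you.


Method: the exact-equation method — checking ∂/∂η of 2 η μ against ∂/∂μ of η^{3} + μ^{2}: they match — the equation is exact as it stands.


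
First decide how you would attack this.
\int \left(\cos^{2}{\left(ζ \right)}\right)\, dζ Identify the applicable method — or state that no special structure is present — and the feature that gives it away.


Best approach: a trigonometric identity — apply power reduction to \cos^{2}{\left(ζ \right)}; each application halves the trigonometric degree.


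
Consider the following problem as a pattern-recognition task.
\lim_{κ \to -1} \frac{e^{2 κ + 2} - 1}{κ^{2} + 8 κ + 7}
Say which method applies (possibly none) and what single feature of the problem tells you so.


Best approach: l'Hôpital's rule (0/0) — the 0/0 form at -1 is the signature situation for l'Hôpital's rule. Expanding numerator and denominator to first order gives the same value — the rule automates exactly that.


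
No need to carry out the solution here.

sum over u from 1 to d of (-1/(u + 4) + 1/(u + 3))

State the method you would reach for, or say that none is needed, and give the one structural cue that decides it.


Verdict: telescoping — this sum is a zipper: each term contributes 1/(u + 3) and removes the next index's value, which the following term puts back, closing term by term.


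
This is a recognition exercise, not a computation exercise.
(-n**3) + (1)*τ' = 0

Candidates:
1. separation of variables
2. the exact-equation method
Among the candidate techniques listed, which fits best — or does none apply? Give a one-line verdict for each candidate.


Method: no special technique — solved for the derivative, no τ appears — this is antidifferentiation in n wearing ODE clothing.
- separation of variables — any separation here is vacuous (nothing depends on the unknown); direct integration is the honest label.
- the exact-equation method — the unknown never enters the equation — exactness holds emptily, with nothing for the method to add.


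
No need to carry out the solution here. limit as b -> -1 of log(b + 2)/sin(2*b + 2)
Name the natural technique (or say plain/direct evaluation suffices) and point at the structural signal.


Diagnosis: l'Hôpital's rule (0/0) — both numerator and denominator vanish at -1: the genuine 0/0 indeterminate that l'Hôpital exists for. Expanding numerator and denominator to first order gives the same value — the rule automates exactly that.


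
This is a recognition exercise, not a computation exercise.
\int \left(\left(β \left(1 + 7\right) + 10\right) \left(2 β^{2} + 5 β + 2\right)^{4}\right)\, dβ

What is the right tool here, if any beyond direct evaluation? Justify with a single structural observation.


Best approach: u-substitution — spotting that (β \left(1 + 7\right) + 10) is a constant multiple of the derivative of 2 β^{2} + 5 β + 2 is the key observation — substitute u = 2 β^{2} + 5 β + 2 and the integral becomes one-dimensional in u. Brute-force expansion works too — the substitution sees the structure instead of grinding through terms.
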